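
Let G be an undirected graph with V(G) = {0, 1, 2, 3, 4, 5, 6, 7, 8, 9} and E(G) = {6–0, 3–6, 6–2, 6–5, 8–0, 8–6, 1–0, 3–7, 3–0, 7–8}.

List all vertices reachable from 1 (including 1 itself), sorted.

Start at 1.
Its neighbours: 0.
Then their neighbours: 3, 6, 8.
Then next layer: 2, 5, 7.
Nothing further is reachable.

0, 1, 2, 3, 5, 6, 7, 8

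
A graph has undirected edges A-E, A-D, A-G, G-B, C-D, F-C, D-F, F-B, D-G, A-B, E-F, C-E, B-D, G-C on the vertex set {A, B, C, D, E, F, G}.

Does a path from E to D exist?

Explore from E.
Distance 1: reach A, C, F.
Distance 2: reach B, D, G.
Found D.

Yes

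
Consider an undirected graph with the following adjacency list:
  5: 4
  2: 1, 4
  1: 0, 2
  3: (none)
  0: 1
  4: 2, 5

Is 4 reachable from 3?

3 has no edges, so nothing is reachable from it.

No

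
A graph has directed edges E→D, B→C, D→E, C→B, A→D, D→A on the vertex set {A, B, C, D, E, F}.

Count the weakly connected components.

3

From A: component {A, D, E}.
From B: component {B, C}.
From F: component {F}.
That's 3 components.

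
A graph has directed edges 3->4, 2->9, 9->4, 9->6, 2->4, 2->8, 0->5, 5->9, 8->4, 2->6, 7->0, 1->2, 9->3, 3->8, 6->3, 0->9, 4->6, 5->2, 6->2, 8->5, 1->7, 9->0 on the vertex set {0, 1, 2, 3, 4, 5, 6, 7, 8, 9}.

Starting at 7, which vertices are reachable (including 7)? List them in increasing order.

Start at 7.
Its neighbours: 0.
Then their neighbours: 5, 9.
Then next layer: 2, 3, 4, 6.
Then next layer: 8.
Nothing further is reachable.

0, 2, 3, 4, 5, 6, 7, 8, 9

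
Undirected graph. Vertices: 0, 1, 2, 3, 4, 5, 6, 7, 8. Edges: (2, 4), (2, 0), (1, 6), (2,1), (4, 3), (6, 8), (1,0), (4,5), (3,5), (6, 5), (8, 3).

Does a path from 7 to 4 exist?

No

7 has no edges, so nothing is reachable from it.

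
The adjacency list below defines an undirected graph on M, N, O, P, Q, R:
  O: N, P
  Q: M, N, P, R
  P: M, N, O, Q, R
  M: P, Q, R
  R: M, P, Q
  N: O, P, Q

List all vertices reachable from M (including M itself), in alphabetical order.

Start at M.
Its neighbours: P, Q, R.
Then their neighbours: N, O.
Every vertex is now reached.

M, N, O, P, Q, R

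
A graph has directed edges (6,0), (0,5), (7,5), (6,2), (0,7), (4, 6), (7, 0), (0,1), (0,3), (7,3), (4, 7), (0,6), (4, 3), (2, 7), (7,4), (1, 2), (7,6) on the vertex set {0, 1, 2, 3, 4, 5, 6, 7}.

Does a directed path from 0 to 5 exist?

Explore from 0.
Distance 1: reach 1, 3, 5, 6, 7.
Found 5.

Yes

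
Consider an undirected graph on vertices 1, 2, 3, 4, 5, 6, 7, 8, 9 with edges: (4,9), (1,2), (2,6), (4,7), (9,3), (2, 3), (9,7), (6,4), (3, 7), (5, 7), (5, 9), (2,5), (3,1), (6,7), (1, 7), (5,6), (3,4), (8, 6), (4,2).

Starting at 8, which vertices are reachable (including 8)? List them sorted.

Start at 8.
Its neighbours: 6.
Then their neighbours: 2, 4, 5, 7.
Then next layer: 1, 3, 9.
Every vertex is now reached.

1, 2, 3, 4, 5, 6, 7, 8, 9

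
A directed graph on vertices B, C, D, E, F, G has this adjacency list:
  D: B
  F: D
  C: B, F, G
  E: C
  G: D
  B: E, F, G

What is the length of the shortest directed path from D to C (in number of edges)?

3

Distance 0: D.
Distance 1: B.
Distance 2: E, F, G.
Distance 3: C — contains C.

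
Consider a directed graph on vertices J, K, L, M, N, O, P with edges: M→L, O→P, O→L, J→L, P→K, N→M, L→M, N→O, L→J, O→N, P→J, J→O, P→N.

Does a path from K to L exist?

K has no outgoing edges, so nothing is reachable from it.

No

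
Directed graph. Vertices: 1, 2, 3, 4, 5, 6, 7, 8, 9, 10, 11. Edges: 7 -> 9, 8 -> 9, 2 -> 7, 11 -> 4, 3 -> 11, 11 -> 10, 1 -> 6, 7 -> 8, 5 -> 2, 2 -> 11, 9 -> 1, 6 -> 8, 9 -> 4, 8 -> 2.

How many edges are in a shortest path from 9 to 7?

5

Distance 0: 9.
Distance 1: 1, 4.
Distance 2: 6.
Distance 3: 8.
Distance 4: 2.
Distance 5: 7, 11 — contains 7.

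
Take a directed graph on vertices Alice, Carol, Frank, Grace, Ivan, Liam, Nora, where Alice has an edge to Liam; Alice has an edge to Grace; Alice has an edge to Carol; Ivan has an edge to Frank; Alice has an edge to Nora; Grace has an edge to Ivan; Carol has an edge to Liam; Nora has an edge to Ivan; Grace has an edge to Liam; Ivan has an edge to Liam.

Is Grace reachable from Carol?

Explore from Carol.
Distance 1: reach Liam.
The search from Carol is exhausted; no directed path reaches Grace.

No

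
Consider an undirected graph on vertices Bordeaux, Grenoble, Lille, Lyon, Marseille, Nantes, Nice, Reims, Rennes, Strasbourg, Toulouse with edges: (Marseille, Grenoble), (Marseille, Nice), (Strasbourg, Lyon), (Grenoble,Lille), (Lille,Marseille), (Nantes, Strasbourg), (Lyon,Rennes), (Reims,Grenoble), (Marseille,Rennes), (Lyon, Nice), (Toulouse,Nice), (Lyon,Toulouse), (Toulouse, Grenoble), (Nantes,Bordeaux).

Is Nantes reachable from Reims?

Explore from Reims.
Distance 1: reach Grenoble.
Distance 2: reach Lille, Marseille, Toulouse.
Distance 3: reach Lyon, Nice, Rennes.
Distance 4: reach Strasbourg.
Distance 5: reach Nantes.
Found Nantes.

Yes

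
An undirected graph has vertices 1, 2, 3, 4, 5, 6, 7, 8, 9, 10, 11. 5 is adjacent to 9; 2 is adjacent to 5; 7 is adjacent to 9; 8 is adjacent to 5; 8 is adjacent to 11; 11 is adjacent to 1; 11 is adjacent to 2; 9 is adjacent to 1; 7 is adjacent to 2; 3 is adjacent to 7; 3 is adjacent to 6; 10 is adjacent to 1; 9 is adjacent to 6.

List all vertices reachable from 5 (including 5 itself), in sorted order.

Start at 5.
Its neighbours: 2, 8, 9.
Then their neighbours: 1, 6, 7, 11.
Then next layer: 3, 10.
Nothing further is reachable.

1, 2, 3, 5, 6, 7, 8, 9, 10, 11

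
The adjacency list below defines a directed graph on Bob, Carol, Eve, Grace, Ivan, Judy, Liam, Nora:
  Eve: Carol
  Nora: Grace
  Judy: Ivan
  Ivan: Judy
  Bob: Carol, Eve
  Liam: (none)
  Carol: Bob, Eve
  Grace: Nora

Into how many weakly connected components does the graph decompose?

From Bob: component {Bob, Carol, Eve}.
From Grace: component {Grace, Nora}.
From Ivan: component {Ivan, Judy}.
From Liam: component {Liam}.
That's 4 components.

4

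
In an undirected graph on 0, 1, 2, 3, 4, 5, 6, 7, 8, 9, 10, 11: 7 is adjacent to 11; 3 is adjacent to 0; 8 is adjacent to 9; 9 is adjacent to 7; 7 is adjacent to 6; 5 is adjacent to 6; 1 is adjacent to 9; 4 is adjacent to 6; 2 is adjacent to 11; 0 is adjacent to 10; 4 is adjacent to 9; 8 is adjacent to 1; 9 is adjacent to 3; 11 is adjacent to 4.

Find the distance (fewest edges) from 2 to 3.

4

Distance 0: 2.
Distance 1: 11.
Distance 2: 4, 7.
Distance 3: 6, 9.
Distance 4: 1, 3, 5, 8 — contains 3.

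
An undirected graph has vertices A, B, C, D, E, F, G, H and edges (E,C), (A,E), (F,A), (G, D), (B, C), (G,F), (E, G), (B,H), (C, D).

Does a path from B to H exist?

Yes

Explore from B.
Distance 1: reach C, H.
Found H.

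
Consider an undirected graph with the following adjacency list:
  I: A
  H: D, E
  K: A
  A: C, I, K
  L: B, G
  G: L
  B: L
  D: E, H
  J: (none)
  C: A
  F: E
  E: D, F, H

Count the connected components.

From A: component {A, C, I, K}.
From B: component {B, G, L}.
From D: component {D, E, F, H}.
From J: component {J}.
That's 4 components.

4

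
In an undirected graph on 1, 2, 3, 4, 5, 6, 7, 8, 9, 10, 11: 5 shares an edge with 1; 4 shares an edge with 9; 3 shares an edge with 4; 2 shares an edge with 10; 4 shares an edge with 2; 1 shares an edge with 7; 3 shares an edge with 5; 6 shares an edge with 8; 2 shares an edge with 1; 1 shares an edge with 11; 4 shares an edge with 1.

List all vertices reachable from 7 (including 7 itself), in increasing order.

1, 2, 3, 4, 5, 7, 9, 10, 11

Start at 7.
Its neighbours: 1.
Then their neighbours: 2, 4, 5, 11.
Then next layer: 3, 9, 10.
Nothing further is reachable.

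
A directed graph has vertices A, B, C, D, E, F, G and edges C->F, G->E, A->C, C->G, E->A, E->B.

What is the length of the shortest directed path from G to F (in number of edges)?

Distance 0: G.
Distance 1: E.
Distance 2: A, B.
Distance 3: C.
Distance 4: F — contains F.

4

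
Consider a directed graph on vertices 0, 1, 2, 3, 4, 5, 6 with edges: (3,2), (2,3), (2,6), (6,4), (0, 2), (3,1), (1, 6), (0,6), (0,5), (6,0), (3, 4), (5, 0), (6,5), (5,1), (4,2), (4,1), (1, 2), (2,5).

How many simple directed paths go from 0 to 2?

0→2
0→5→1→2
0→5→1→6→4→2
0→6→4→1→2
0→6→4→2
0→6→5→1→2

6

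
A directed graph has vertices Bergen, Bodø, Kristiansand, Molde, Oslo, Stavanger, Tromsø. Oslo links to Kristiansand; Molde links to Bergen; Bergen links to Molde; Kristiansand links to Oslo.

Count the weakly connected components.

5

From Bergen: component {Bergen, Molde}.
From Bodø: component {Bodø}.
From Kristiansand: component {Kristiansand, Oslo}.
From Stavanger: component {Stavanger}.
From Tromsø: component {Tromsø}.
That's 5 components.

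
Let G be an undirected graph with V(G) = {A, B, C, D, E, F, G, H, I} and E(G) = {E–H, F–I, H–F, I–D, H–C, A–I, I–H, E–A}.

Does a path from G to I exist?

No

G has no edges, so nothing is reachable from it.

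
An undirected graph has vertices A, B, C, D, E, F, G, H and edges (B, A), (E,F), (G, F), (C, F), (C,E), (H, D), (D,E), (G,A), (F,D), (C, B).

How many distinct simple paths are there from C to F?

4

C–B–A–G–F
C–E–D–F
C–E–F
C–F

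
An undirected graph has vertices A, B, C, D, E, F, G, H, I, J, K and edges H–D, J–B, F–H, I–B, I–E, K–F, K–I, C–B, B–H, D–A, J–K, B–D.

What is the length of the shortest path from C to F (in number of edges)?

Distance 0: C.
Distance 1: B.
Distance 2: D, H, I, J.
Distance 3: A, E, F, K — contains F.

3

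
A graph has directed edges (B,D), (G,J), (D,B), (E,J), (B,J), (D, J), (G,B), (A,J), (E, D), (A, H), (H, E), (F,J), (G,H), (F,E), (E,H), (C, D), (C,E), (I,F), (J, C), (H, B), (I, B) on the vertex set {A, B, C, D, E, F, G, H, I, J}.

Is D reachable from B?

Yes

Explore from B.
Distance 1: reach D, J.
Found D.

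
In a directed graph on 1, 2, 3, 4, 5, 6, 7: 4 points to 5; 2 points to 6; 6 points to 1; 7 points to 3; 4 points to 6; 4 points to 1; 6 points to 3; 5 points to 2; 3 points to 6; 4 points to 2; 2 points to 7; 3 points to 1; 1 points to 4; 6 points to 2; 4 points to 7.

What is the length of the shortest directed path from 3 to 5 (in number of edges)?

3

Distance 0: 3.
Distance 1: 1, 6.
Distance 2: 2, 4.
Distance 3: 5, 7 — contains 5.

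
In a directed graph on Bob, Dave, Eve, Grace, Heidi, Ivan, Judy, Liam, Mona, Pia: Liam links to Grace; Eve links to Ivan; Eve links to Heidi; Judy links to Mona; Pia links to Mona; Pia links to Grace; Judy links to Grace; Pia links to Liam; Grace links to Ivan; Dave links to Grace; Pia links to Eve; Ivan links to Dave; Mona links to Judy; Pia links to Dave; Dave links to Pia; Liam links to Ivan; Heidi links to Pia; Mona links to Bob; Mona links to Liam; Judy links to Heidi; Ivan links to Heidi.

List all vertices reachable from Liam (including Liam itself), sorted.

Start at Liam.
Its neighbours: Grace, Ivan.
Then their neighbours: Dave, Heidi.
Then next layer: Pia.
Then next layer: Eve, Mona.
Then next layer: Bob, Judy.
Every vertex is now reached.

Bob, Dave, Eve, Grace, Heidi, Ivan, Judy, Liam, Mona, Pia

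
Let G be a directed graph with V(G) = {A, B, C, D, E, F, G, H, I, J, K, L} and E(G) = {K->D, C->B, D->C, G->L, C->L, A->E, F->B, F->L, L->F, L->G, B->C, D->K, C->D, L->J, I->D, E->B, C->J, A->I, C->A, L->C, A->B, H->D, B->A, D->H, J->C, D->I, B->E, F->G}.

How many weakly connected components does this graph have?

From A: component {A, B, C, D, E, F, G, H, I, J, K, L}.
That's 1 component.

1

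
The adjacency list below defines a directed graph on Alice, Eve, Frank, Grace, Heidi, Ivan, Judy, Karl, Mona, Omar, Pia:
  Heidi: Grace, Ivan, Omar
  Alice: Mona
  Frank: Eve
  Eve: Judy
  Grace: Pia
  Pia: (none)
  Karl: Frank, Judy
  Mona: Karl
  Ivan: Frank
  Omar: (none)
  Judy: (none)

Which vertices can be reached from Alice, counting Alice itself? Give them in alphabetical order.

Start at Alice.
Its neighbours: Mona.
Then their neighbours: Karl.
Then next layer: Frank, Judy.
Then next layer: Eve.
Nothing further is reachable.

Alice, Eve, Frank, Judy, Karl, Mona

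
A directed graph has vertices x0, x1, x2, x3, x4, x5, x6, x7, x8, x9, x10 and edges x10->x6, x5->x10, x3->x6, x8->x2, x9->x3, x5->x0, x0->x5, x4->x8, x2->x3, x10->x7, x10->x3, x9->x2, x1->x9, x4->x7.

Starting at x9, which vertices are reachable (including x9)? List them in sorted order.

x2, x3, x6, x9

Start at x9.
Its neighbours: x2, x3.
Then their neighbours: x6.
Nothing further is reachable.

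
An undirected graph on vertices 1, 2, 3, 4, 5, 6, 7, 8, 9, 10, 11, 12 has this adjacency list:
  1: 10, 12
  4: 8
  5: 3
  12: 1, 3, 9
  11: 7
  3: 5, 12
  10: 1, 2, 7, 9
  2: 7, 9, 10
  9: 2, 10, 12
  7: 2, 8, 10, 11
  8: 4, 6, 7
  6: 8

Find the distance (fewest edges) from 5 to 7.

Distance 0: 5.
Distance 1: 3.
Distance 2: 12.
Distance 3: 1, 9.
Distance 4: 2, 10.
Distance 5: 7 — contains 7.

5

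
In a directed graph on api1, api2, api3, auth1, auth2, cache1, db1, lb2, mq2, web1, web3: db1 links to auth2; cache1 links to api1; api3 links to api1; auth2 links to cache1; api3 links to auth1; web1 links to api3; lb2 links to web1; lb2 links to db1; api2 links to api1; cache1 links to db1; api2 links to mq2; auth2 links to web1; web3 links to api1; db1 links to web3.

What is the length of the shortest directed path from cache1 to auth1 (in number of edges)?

5

Distance 0: cache1.
Distance 1: api1, db1.
Distance 2: auth2, web3.
Distance 3: web1.
Distance 4: api3.
Distance 5: auth1 — contains auth1.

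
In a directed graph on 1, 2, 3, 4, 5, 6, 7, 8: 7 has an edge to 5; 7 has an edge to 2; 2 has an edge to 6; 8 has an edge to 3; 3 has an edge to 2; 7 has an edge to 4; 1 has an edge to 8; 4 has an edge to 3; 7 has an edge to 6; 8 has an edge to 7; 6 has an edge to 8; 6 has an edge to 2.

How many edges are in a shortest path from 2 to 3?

Distance 0: 2.
Distance 1: 6.
Distance 2: 8.
Distance 3: 3, 7 — contains 3.

3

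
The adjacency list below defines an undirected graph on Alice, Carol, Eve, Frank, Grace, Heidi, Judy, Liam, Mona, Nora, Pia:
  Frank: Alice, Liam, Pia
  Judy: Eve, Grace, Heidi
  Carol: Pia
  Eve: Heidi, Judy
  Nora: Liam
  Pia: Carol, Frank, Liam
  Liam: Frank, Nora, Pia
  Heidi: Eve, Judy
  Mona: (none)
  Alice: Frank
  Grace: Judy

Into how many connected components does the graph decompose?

From Alice: component {Alice, Carol, Frank, Liam, Nora, Pia}.
From Eve: component {Eve, Grace, Heidi, Judy}.
From Mona: component {Mona}.
That's 3 components.

3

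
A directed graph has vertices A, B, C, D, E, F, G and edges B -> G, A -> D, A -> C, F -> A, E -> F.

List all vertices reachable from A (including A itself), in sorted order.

Start at A.
Its neighbours: C, D.
Nothing further is reachable.

A, C, D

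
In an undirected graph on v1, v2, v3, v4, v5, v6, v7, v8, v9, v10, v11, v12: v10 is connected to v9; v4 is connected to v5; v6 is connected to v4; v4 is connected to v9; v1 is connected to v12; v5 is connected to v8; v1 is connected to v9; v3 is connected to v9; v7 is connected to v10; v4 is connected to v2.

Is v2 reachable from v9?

Explore from v9.
Distance 1: reach v1, v3, v4, v10.
Distance 2: reach v2, v5, v6, v7, v12.
Found v2.

Yes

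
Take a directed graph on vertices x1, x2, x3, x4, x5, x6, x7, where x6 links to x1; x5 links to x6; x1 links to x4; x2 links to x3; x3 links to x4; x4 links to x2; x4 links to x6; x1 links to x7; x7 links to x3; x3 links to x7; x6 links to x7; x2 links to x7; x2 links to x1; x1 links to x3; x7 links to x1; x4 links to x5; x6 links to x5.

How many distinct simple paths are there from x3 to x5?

x3→x4→x5
x3→x4→x6→x5
x3→x7→x1→x4→x5
x3→x7→x1→x4→x6→x5

4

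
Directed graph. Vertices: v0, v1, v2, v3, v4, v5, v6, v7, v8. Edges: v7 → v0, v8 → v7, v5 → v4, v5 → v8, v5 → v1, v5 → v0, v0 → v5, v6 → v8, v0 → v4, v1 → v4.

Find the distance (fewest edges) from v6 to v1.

5

Distance 0: v6.
Distance 1: v8.
Distance 2: v7.
Distance 3: v0.
Distance 4: v4, v5.
Distance 5: v1 — contains v1.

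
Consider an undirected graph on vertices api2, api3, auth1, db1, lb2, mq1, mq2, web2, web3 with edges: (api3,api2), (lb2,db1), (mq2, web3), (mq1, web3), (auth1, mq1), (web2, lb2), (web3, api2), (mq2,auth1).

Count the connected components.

From api2: component {api2, api3, auth1, mq1, mq2, web3}.
From db1: component {db1, lb2, web2}.
That's 2 components.

2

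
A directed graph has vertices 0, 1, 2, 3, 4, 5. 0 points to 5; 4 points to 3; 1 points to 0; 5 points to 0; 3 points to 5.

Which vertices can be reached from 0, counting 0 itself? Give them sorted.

0, 5

Start at 0.
Its neighbours: 5.
Nothing further is reachable.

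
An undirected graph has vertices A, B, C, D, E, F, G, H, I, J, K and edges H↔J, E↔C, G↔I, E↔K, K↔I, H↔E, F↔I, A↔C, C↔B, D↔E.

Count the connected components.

1

From A: component {A, B, C, D, E, F, G, H, I, J, K}.
That's 1 component.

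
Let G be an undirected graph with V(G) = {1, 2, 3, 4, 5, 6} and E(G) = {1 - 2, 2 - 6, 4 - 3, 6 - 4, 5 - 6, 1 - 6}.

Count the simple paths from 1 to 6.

1–2–6
1–6

2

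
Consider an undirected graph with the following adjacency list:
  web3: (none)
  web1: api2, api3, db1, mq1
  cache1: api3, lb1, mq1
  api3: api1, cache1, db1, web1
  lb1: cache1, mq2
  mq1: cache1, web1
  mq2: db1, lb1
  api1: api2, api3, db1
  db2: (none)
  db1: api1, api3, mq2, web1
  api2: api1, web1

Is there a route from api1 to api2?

Explore from api1.
Distance 1: reach api2, api3, db1.
Found api2.

Yes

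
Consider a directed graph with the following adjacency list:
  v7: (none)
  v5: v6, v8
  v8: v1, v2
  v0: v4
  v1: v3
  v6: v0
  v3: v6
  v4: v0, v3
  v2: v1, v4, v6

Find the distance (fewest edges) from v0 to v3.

Distance 0: v0.
Distance 1: v4.
Distance 2: v3 — contains v3.

2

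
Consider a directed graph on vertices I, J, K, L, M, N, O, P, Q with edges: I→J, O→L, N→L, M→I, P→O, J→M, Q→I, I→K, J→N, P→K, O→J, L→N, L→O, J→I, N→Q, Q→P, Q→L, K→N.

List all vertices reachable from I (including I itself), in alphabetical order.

I, J, K, L, M, N, O, P, Q

Start at I.
Its neighbours: J, K.
Then their neighbours: M, N.
Then next layer: L, Q.
Then next layer: O, P.
Every vertex is now reached.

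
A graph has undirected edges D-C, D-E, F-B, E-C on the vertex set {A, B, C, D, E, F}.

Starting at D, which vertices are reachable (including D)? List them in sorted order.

C, D, E

Start at D.
Its neighbours: C, E.
Nothing further is reachable.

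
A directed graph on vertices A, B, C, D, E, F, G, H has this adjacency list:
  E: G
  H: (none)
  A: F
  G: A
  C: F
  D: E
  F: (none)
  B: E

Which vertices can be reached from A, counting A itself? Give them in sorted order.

Start at A.
Its neighbours: F.
Nothing further is reachable.

A, F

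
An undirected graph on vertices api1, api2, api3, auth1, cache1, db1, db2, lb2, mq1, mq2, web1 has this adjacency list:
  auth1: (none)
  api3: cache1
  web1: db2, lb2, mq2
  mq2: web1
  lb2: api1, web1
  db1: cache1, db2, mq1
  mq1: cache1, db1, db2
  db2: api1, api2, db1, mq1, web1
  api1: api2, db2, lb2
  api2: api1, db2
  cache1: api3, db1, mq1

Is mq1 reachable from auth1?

auth1 has no edges, so nothing is reachable from it.

No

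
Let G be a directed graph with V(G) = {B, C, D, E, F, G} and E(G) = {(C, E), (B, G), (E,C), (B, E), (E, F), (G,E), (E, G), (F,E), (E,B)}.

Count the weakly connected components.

From B: component {B, C, E, F, G}.
From D: component {D}.
That's 2 components.

2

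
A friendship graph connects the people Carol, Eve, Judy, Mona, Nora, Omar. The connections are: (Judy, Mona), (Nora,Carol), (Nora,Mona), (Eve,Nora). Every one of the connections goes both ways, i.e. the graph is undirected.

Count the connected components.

2

From Carol: component {Carol, Eve, Judy, Mona, Nora}.
From Omar: component {Omar}.
That's 2 components.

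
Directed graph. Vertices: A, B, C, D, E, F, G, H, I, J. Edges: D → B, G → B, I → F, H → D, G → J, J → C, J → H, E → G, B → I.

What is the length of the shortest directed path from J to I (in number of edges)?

Distance 0: J.
Distance 1: C, H.
Distance 2: D.
Distance 3: B.
Distance 4: I — contains I.

4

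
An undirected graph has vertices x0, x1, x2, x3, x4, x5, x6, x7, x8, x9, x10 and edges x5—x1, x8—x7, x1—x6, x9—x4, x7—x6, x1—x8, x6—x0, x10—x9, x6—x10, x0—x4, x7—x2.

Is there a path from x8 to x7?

Explore from x8.
Distance 1: reach x1, x7.
Found x7.

Yes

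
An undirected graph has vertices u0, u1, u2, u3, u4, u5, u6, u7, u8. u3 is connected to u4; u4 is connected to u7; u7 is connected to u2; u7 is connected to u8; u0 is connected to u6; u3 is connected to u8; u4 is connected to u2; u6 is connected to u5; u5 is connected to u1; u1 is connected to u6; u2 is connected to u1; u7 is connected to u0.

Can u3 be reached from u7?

Explore from u7.
Distance 1: reach u0, u2, u4, u8.
Distance 2: reach u1, u3, u6.
Found u3.

Yes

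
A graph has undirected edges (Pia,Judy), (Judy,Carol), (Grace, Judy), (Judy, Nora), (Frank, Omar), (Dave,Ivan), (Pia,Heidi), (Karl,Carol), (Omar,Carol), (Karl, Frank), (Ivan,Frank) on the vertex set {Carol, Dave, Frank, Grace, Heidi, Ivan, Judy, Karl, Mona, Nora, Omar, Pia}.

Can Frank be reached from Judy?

Explore from Judy.
Distance 1: reach Carol, Grace, Nora, Pia.
Distance 2: reach Heidi, Karl, Omar.
Distance 3: reach Frank.
Found Frank.

Yes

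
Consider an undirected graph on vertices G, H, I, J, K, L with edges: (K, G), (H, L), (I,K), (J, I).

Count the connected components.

2

From G: component {G, I, J, K}.
From H: component {H, L}.
That's 2 components.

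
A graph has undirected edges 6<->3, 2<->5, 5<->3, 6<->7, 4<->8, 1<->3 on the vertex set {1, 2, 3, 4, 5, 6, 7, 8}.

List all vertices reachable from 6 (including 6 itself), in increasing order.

1, 2, 3, 5, 6, 7

Start at 6.
Its neighbours: 3, 7.
Then their neighbours: 1, 5.
Then next layer: 2.
Nothing further is reachable.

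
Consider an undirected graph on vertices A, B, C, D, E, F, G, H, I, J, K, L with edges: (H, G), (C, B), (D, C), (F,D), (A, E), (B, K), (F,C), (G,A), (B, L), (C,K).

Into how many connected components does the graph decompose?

From A: component {A, E, G, H}.
From B: component {B, C, D, F, K, L}.
From I: component {I}.
From J: component {J}.
That's 4 components.

4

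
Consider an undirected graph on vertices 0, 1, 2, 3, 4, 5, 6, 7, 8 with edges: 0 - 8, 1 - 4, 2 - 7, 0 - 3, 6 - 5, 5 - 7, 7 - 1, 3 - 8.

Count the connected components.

2

From 0: component {0, 3, 8}.
From 1: component {1, 2, 4, 5, 6, 7}.
That's 2 components.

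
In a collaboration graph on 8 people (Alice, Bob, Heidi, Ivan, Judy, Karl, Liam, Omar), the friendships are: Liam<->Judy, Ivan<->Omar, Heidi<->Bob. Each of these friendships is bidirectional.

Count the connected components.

From Alice: component {Alice}.
From Bob: component {Bob, Heidi}.
From Ivan: component {Ivan, Omar}.
From Judy: component {Judy, Liam}.
From Karl: component {Karl}.
That's 5 components.

5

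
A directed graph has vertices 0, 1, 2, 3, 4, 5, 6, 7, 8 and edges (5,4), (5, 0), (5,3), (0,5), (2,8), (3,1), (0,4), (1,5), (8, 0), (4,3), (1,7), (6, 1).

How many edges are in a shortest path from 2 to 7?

6

Distance 0: 2.
Distance 1: 8.
Distance 2: 0.
Distance 3: 4, 5.
Distance 4: 3.
Distance 5: 1.
Distance 6: 7 — contains 7.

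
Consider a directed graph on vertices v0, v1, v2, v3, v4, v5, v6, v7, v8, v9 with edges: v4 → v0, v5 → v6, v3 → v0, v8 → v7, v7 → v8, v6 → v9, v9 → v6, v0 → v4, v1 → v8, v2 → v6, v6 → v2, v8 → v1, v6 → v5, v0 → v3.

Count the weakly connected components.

3

From v0: component {v0, v3, v4}.
From v1: component {v1, v7, v8}.
From v2: component {v2, v5, v6, v9}.
That's 3 components.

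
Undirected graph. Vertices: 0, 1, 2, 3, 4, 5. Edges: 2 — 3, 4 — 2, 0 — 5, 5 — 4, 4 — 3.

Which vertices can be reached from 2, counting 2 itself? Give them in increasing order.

Start at 2.
Its neighbours: 3, 4.
Then their neighbours: 5.
Then next layer: 0.
Nothing further is reachable.

0, 2, 3, 4, 5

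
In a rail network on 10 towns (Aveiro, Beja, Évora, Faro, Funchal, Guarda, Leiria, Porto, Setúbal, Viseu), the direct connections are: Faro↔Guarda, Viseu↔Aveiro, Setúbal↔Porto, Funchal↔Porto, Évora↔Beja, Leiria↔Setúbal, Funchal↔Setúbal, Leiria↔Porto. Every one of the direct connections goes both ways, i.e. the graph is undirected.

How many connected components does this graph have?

From Aveiro: component {Aveiro, Viseu}.
From Beja: component {Beja, Évora}.
From Faro: component {Faro, Guarda}.
From Funchal: component {Funchal, Leiria, Porto, Setúbal}.
That's 4 components.

4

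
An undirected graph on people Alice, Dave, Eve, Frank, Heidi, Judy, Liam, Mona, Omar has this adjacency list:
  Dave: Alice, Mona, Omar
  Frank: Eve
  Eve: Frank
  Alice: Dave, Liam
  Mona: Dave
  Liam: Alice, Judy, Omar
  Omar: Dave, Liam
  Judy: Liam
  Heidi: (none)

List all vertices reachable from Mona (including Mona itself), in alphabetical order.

Start at Mona.
Its neighbours: Dave.
Then their neighbours: Alice, Omar.
Then next layer: Liam.
Then next layer: Judy.
Nothing further is reachable.

Alice, Dave, Judy, Liam, Mona, Omar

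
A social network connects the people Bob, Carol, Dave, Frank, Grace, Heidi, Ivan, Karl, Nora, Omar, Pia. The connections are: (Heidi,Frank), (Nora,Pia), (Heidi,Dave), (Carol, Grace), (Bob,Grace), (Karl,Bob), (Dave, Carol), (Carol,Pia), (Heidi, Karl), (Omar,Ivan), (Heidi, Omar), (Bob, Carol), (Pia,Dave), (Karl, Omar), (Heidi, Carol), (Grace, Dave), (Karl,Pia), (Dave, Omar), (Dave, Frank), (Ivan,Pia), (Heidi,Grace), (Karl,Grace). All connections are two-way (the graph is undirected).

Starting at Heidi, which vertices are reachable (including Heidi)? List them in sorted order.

Start at Heidi.
Its neighbours: Carol, Dave, Frank, Grace, Karl, Omar.
Then their neighbours: Bob, Ivan, Pia.
Then next layer: Nora.
Every vertex is now reached.

Bob, Carol, Dave, Frank, Grace, Heidi, Ivan, Karl, Nora, Omar, Pia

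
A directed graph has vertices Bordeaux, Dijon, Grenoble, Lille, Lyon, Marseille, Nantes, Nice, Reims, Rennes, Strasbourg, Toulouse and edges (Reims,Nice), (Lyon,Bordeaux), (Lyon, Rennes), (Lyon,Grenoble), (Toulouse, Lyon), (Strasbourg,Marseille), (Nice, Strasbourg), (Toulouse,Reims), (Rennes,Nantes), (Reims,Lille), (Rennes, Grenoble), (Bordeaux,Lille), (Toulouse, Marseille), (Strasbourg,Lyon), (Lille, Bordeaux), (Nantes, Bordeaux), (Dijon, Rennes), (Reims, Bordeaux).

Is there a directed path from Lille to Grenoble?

No

Explore from Lille.
Distance 1: reach Bordeaux.
The search from Lille is exhausted; no directed path reaches Grenoble.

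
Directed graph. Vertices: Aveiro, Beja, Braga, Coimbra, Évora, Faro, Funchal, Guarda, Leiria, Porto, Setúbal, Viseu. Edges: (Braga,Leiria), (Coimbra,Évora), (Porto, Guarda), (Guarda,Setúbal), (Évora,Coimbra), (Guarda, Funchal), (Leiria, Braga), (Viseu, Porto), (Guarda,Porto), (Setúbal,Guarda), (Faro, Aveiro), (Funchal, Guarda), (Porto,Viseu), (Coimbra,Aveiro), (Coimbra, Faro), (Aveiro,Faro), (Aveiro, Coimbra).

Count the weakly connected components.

From Aveiro: component {Aveiro, Coimbra, Évora, Faro}.
From Beja: component {Beja}.
From Braga: component {Braga, Leiria}.
From Funchal: component {Funchal, Guarda, Porto, Setúbal, Viseu}.
That's 4 components.

4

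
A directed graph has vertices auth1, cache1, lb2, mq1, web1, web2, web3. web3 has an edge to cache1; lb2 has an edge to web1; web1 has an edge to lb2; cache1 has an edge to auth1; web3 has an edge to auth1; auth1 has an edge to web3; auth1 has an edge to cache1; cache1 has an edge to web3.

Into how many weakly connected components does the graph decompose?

From auth1: component {auth1, cache1, web3}.
From lb2: component {lb2, web1}.
From mq1: component {mq1}.
From web2: component {web2}.
That's 4 components.

4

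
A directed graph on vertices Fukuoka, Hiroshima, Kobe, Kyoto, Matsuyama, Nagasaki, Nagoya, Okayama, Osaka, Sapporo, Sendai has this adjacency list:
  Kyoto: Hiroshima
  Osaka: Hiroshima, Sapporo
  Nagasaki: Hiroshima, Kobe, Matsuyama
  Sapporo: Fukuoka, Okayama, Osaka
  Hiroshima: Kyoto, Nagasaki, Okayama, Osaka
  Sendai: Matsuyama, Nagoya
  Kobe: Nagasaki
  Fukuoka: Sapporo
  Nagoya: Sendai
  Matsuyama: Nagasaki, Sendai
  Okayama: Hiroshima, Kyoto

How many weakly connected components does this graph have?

From Fukuoka: component {Fukuoka, Hiroshima, Kobe, Kyoto, Matsuyama, Nagasaki, Nagoya, Okayama, Osaka, Sapporo, Sendai}.
That's 1 component.

1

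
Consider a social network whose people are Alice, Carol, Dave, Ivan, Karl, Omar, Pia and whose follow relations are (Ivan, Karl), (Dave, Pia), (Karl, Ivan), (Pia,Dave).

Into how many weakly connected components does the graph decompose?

From Alice: component {Alice}.
From Carol: component {Carol}.
From Dave: component {Dave, Pia}.
From Ivan: component {Ivan, Karl}.
From Omar: component {Omar}.
That's 5 components.

5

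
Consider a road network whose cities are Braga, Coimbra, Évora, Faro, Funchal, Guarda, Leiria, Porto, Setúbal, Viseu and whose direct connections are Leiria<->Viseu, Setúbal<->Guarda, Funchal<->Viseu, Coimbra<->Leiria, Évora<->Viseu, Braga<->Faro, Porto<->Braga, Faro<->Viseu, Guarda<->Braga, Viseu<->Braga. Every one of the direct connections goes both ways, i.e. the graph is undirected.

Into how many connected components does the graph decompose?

From Braga: component {Braga, Coimbra, Évora, Faro, Funchal, Guarda, Leiria, Porto, Setúbal, Viseu}.
That's 1 component.

1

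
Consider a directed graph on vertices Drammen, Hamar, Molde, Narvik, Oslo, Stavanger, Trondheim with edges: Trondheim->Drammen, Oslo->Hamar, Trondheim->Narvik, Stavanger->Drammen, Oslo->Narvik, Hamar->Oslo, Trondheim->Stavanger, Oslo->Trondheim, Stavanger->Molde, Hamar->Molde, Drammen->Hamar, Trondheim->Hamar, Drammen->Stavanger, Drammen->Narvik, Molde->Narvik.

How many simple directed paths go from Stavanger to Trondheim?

Stavanger→Drammen→Hamar→Oslo→Trondheim

1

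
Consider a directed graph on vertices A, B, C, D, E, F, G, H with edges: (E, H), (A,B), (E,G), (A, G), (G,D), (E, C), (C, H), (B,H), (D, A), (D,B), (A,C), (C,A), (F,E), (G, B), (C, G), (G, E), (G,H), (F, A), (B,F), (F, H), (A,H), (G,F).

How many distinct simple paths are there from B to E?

B→F→A→C→G→E
B→F→A→G→E
B→F→E

3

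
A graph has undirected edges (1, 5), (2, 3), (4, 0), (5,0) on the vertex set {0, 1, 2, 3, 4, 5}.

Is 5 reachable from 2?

Explore from 2.
Distance 1: reach 3.
The search is exhausted without reaching 5; it lies in a different component.

No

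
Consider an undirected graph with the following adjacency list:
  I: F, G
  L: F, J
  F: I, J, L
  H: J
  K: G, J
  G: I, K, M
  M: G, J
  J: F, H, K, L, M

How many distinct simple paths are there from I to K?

6

I–F–J–K
I–F–J–M–G–K
I–F–L–J–K
I–F–L–J–M–G–K
I–G–K
I–G–M–J–K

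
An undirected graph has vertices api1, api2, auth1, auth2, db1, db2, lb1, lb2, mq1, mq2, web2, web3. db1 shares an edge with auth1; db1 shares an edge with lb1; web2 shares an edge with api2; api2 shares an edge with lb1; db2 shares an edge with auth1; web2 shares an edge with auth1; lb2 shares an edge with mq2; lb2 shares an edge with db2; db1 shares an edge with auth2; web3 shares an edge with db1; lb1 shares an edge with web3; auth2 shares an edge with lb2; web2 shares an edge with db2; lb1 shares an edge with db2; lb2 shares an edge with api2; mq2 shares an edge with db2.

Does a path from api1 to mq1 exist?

api1 has no edges, so nothing is reachable from it.

No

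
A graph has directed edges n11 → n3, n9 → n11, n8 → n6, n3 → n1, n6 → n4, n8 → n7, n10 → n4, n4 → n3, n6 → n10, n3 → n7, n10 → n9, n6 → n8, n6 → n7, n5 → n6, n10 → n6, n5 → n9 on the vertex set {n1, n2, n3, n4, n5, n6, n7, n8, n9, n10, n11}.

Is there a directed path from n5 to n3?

Explore from n5.
Distance 1: reach n6, n9.
Distance 2: reach n4, n7, n8, n10, n11.
Distance 3: reach n3.
Found n3.

Yes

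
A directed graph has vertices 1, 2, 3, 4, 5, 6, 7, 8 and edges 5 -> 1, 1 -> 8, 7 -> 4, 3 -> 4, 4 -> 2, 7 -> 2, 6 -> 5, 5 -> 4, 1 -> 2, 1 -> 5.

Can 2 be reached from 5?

Yes

Explore from 5.
Distance 1: reach 1, 4.
Distance 2: reach 2, 8.
Found 2.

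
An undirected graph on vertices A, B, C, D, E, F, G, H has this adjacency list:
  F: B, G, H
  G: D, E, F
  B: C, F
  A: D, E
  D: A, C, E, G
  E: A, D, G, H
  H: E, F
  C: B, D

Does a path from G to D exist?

Yes

Explore from G.
Distance 1: reach D, E, F.
Found D.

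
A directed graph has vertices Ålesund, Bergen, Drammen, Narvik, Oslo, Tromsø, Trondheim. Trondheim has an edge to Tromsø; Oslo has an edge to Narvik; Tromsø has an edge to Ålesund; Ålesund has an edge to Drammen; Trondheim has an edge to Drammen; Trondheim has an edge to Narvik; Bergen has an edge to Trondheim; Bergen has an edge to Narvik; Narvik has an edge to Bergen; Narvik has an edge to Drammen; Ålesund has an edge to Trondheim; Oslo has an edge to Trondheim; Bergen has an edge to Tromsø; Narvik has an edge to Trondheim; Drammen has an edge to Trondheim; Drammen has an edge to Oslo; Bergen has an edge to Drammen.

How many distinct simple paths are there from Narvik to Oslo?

Narvik→Bergen→Drammen→Oslo
Narvik→Bergen→Tromsø→Ålesund→Drammen→Oslo
Narvik→Bergen→Tromsø→Ålesund→Trondheim→Drammen→Oslo
Narvik→Bergen→Trondheim→Drammen→Oslo
Narvik→Bergen→Trondheim→Tromsø→Ålesund→Drammen→Oslo
Narvik→Drammen→Oslo
Narvik→Trondheim→Drammen→Oslo
Narvik→Trondheim→Tromsø→Ålesund→Drammen→Oslo

8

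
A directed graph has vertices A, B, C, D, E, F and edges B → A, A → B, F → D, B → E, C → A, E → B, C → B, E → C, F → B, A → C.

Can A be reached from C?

Yes

Explore from C.
Distance 1: reach A, B.
Found A.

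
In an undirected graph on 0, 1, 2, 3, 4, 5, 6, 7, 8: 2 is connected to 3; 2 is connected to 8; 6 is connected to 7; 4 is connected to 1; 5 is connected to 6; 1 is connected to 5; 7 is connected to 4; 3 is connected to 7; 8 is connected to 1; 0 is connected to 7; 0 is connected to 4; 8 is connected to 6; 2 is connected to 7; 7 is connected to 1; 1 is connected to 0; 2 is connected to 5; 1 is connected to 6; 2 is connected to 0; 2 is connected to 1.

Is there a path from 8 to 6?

Yes

Explore from 8.
Distance 1: reach 1, 2, 6.
Found 6.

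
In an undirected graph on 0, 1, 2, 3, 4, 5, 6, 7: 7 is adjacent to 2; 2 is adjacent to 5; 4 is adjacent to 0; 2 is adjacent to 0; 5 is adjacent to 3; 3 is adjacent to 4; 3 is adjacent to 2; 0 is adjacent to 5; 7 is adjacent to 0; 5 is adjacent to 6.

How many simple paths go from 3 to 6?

7

3–2–0–5–6
3–2–5–6
3–2–7–0–5–6
3–4–0–2–5–6
3–4–0–5–6
3–4–0–7–2–5–6
3–5–6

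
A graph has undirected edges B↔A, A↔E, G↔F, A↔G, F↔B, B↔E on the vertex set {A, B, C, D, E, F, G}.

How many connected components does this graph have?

From A: component {A, B, E, F, G}.
From C: component {C}.
From D: component {D}.
That's 3 components.

3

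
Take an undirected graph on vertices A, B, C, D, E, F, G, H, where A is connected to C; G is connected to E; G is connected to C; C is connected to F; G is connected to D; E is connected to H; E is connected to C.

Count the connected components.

From A: component {A, C, D, E, F, G, H}.
From B: component {B}.
That's 2 components.

2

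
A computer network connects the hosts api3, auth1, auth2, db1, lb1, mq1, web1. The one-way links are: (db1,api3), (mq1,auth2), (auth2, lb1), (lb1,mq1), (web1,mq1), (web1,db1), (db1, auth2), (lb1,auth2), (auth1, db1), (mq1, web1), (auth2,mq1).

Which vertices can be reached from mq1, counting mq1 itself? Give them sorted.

api3, auth2, db1, lb1, mq1, web1

Start at mq1.
Its neighbours: auth2, web1.
Then their neighbours: db1, lb1.
Then next layer: api3.
Nothing further is reachable.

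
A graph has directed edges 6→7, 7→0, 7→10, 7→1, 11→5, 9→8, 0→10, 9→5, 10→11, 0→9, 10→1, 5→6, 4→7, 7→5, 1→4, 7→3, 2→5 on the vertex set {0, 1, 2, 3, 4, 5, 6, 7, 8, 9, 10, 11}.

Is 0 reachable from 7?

Yes

Explore from 7.
Distance 1: reach 0, 1, 3, 5, 10.
Found 0.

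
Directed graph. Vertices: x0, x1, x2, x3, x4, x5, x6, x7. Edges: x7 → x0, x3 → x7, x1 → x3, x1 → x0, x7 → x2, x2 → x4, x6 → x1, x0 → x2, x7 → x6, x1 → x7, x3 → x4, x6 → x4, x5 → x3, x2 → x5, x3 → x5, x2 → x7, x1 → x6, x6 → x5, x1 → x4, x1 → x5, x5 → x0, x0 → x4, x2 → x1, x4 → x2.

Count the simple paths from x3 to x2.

x3→x4→x2
x3→x5→x0→x2
x3→x5→x0→x4→x2
x3→x7→x0→x2
x3→x7→x0→x4→x2
x3→x7→x2
x3→x7→x6→x1→x0→x2
x3→x7→x6→x1→x0→x4→x2
x3→x7→x6→x1→x4→x2
x3→x7→x6→x1→x5→x0→x2
x3→x7→x6→x1→x5→x0→x4→x2
x3→x7→x6→x4→x2
x3→x7→x6→x5→x0→x2
x3→x7→x6→x5→x0→x4→x2

14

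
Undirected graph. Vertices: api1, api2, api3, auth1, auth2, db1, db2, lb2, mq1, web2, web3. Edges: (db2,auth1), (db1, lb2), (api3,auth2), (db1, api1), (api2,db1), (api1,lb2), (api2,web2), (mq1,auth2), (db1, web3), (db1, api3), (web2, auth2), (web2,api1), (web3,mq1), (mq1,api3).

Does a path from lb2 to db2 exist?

Explore from lb2.
Distance 1: reach api1, db1.
Distance 2: reach api2, api3, web2, web3.
Distance 3: reach auth2, mq1.
The search is exhausted without reaching db2; it lies in a different component.

No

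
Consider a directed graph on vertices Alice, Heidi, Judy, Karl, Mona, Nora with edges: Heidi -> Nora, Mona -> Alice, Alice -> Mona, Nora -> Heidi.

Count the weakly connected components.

4

From Alice: component {Alice, Mona}.
From Heidi: component {Heidi, Nora}.
From Judy: component {Judy}.
From Karl: component {Karl}.
That's 4 components.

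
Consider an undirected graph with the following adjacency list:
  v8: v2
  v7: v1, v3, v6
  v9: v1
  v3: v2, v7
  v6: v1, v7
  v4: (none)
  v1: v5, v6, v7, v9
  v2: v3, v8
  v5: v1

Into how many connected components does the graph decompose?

From v1: component {v1, v2, v3, v5, v6, v7, v8, v9}.
From v4: component {v4}.
That's 2 components.

2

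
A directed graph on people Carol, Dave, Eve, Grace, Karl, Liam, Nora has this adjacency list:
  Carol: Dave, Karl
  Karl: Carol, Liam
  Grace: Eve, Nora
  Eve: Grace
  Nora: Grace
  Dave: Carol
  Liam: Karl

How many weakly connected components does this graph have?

2

From Carol: component {Carol, Dave, Karl, Liam}.
From Eve: component {Eve, Grace, Nora}.
That's 2 components.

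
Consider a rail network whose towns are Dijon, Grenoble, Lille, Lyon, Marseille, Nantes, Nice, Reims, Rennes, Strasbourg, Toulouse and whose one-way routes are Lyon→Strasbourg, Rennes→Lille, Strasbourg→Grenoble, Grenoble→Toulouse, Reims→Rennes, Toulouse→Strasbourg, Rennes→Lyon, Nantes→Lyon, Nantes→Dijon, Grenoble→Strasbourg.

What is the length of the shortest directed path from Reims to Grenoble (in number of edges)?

Distance 0: Reims.
Distance 1: Rennes.
Distance 2: Lille, Lyon.
Distance 3: Strasbourg.
Distance 4: Grenoble — contains Grenoble.

4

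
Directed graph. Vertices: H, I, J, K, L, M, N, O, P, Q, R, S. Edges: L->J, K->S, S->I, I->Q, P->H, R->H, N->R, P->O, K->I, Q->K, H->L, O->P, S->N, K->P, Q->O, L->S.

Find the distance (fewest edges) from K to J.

Distance 0: K.
Distance 1: I, P, S.
Distance 2: H, N, O, Q.
Distance 3: L, R.
Distance 4: J — contains J.

4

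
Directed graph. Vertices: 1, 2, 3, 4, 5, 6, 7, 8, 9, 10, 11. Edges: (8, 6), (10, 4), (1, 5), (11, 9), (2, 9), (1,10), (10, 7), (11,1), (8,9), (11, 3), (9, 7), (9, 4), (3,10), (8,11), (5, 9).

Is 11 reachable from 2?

Explore from 2.
Distance 1: reach 9.
Distance 2: reach 4, 7.
The search from 2 is exhausted; no directed path reaches 11.

No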